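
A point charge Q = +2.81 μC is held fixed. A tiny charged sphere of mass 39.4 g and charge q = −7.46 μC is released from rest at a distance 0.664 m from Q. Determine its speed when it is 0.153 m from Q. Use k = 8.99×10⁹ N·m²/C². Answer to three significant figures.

Only the electrostatic force acts, so mechanical energy is conserved: ½mv² = U₁ − U₂ = kQq(1/r₁ − 1/r₂).
U₁ − U₂ = (8.99×10⁹ N·m²/C²)(2.81×10⁻⁶ C)(-7.46×10⁻⁶ C)(1/0.664 − 1/0.153) = 0.948 J.
v = √(2·0.948/0.0394) = 6.94 m/s.

6.94 m/s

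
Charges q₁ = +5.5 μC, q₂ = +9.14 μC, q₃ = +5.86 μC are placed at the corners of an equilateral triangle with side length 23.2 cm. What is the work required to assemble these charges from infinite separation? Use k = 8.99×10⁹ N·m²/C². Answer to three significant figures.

The work to assemble the configuration equals its total potential energy, U = Σ kqᵢqⱼ/rᵢⱼ over all pairs.
All three pair separations equal the side length, 0.232 m.
U = (1.95) + (1.25) + (2.08) = 5.27 J.

5.27 J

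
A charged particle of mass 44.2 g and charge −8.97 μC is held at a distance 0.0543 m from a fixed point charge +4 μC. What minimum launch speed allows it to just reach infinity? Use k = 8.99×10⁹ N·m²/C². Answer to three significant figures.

16.4 m/s

To just escape, total mechanical energy must reach zero at infinity: ½mv²_min + U = 0, so ½mv²_min = −U = |kQq|/r.
|U| = |kQq|/r = (8.99×10⁹ N·m²/C²)(4.00×10⁻⁶)(8.97×10⁻⁶)/(0.0543) = 5.94 J.
v_min = √(2|U|/m) = √(2·5.94/0.0442) = 16.4 m/s.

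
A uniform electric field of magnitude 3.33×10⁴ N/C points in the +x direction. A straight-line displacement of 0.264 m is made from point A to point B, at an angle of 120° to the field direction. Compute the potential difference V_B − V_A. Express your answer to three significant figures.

Only the component of displacement along E changes the potential: ΔV = −E·d·cosθ.
ΔV = −(3.33×10⁴ V/m)(0.264 m)cos120° = 4400 V.

4400 V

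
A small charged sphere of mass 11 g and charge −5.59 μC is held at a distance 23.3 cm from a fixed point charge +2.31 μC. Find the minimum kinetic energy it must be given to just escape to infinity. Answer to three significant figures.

To just escape, total mechanical energy must reach zero at infinity: ½mv²_min + U = 0, so ½mv²_min = −U = |kQq|/r.
|U| = |kQq|/r = (8.99×10⁹ N·m²/C²)(2.31×10⁻⁶)(5.59×10⁻⁶)/(0.233) = 0.498 J.

0.498 J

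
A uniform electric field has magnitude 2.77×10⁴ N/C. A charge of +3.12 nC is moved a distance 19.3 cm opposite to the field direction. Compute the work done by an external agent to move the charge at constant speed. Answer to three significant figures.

The potential change for a displacement 19.3 cm opposite to the field direction is ΔV = +Ed = 5350 V.
W_ext = qΔV = 1.67×10⁻⁵ J.

1.67×10⁻⁵ J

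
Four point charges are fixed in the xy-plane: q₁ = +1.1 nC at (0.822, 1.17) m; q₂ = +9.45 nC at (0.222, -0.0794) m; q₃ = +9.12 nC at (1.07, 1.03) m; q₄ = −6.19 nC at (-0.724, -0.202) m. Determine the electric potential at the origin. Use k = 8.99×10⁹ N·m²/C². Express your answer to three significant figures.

348 V

The total potential is the scalar sum of each charge's contribution, V = Σ kqᵢ/rᵢ.
Distances from the field point to each charge: r₁ = 1.43 m, r₂ = 0.236 m, r₃ = 1.49 m, r₄ = 0.752 m.
V = k[(1.10×10⁻⁹)/(1.43) + (9.45×10⁻⁹)/(0.236) + (9.12×10⁻⁹)/(1.49) + (-6.19×10⁻⁹)/(0.752)] = 348 V.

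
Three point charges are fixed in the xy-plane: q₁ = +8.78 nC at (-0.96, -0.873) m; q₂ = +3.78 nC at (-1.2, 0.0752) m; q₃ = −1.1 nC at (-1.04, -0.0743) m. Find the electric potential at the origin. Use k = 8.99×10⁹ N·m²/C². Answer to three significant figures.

79.6 V

The total potential is the scalar sum of each charge's contribution, V = Σ kqᵢ/rᵢ.
Distances from the field point to each charge: r₁ = 1.30 m, r₂ = 1.20 m, r₃ = 1.04 m.
V = k[(8.78×10⁻⁹)/(1.30) + (3.78×10⁻⁹)/(1.20) + (-1.10×10⁻⁹)/(1.04)] = 79.6 V.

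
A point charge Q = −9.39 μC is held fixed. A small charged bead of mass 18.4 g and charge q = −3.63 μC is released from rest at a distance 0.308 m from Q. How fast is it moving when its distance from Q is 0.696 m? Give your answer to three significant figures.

7.76 m/s

Only the electrostatic force acts, so mechanical energy is conserved: ½mv² = U₁ − U₂ = kQq(1/r₁ − 1/r₂).
U₁ − U₂ = (8.99×10⁹ N·m²/C²)(-9.39×10⁻⁶ C)(-3.63×10⁻⁶ C)(1/0.308 − 1/0.696) = 0.555 J.
v = √(2·0.555/0.0184) = 7.76 m/s.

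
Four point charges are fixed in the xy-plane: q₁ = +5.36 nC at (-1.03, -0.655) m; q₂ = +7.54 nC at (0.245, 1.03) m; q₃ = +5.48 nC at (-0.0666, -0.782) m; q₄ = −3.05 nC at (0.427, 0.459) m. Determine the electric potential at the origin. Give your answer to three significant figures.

Electric potential is a scalar, so the contributions from each charge add algebraically: V = Σ kqᵢ/rᵢ.
Distances from the field point to each charge: r₁ = 1.22 m, r₂ = 1.06 m, r₃ = 0.785 m, r₄ = 0.627 m.
V = k[(5.36×10⁻⁹)/(1.22) + (7.54×10⁻⁹)/(1.06) + (5.48×10⁻⁹)/(0.785) + (-3.05×10⁻⁹)/(0.627)] = 123 V.

123 V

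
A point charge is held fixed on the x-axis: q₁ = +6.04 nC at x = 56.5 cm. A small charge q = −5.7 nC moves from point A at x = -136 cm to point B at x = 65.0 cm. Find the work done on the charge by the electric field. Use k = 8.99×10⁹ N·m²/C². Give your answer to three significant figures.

3.48×10⁻⁶ J

The work done by the electric force is W_field = −ΔU = −q(V_B − V_A) = q(V_A − V_B).
At A: distance to the source charge is 1.93 m; V_A = kq₁/r = 28.2 V.
At B: distance to the source charge is 0.0850 m; V_B = kq₁/r = 639 V.
ΔV = V_B − V_A = 611 V.
W_field = −qΔV = −(-5.70×10⁻⁹ C)(611 V) = 3.48×10⁻⁶ J.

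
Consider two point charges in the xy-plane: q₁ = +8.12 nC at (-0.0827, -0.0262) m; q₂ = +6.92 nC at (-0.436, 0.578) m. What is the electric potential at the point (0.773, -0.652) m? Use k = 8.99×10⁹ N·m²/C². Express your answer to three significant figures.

105 V

Electric potential is a scalar, so the contributions from each charge add algebraically: V = Σ kqᵢ/rᵢ.
Distances from the field point to each charge: r₁ = 1.06 m, r₂ = 1.72 m.
V = k[(8.12×10⁻⁹)/(1.06) + (6.92×10⁻⁹)/(1.72)] = 105 V.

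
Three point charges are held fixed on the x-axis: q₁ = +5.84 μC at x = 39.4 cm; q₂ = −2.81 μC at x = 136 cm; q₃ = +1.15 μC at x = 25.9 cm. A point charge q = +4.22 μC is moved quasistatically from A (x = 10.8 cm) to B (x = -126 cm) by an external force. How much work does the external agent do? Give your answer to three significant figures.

For quasistatic motion the external work equals the change in potential energy: W_ext = qΔV = q(V_B − V_A).
At A: distances to the source charges are 0.286 m, 1.25 m, 0.151 m; V_A = Σ kqᵢ/rᵢ = 2.32×10⁵ V.
At B: distances to the source charges are 1.65 m, 2.62 m, 1.52 m; V_B = Σ kqᵢ/rᵢ = 2.89×10⁴ V.
ΔV = V_B − V_A = -2.03×10⁵ V.
W_ext = qΔV = (4.22×10⁻⁶ C)(-2.03×10⁵ V) = -0.856 J.

-0.856 J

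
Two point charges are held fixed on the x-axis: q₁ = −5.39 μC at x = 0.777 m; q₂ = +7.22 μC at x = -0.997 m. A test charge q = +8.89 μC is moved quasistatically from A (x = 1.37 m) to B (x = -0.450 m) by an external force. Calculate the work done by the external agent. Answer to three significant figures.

For quasistatic motion the external work equals the change in potential energy: W_ext = qΔV = q(V_B − V_A).
At A: distances to the source charges are 0.593 m, 2.37 m; V_A = Σ kqᵢ/rᵢ = -5.43×10⁴ V.
At B: distances to the source charges are 1.23 m, 0.547 m; V_B = Σ kqᵢ/rᵢ = 7.92×10⁴ V.
ΔV = V_B − V_A = 1.33×10⁵ V.
W_ext = qΔV = (8.89×10⁻⁶ C)(1.33×10⁵ V) = 1.19 J.

1.19 J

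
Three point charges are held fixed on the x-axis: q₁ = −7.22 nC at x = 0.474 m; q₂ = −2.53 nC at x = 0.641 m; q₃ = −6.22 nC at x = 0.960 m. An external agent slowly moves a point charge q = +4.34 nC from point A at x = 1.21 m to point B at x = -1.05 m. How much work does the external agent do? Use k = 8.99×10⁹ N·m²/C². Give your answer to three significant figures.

For quasistatic motion the external work equals the change in potential energy: W_ext = qΔV = q(V_B − V_A).
At A: distances to the source charges are 0.736 m, 0.569 m, 0.250 m; V_A = Σ kqᵢ/rᵢ = -352 V.
At B: distances to the source charges are 1.52 m, 1.69 m, 2.01 m; V_B = Σ kqᵢ/rᵢ = -83.9 V.
ΔV = V_B − V_A = 268 V.
W_ext = qΔV = (4.34×10⁻⁹ C)(268 V) = 1.16×10⁻⁶ J.

1.16×10⁻⁶ J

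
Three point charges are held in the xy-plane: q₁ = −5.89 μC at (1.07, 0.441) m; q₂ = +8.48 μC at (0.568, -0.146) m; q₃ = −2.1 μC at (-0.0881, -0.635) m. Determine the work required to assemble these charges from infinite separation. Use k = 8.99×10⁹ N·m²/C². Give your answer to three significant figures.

The work to assemble the configuration equals its total potential energy, U = Σ kqᵢqⱼ/rᵢⱼ over all pairs.
Pair separations: r₁₂ = 0.772 m, r₁₃ = 1.58 m, r₂₃ = 0.818 m.
U = (-0.581) + (0.0703) + (-0.196) = -0.707 J.

-0.707 J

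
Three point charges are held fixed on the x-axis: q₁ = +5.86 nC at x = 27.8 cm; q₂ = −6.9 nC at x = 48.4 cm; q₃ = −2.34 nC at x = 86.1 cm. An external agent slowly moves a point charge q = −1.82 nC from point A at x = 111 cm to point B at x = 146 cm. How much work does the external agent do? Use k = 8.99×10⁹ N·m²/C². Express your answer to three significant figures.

-1.20×10⁻⁷ J

For quasistatic motion the external work equals the change in potential energy: W_ext = qΔV = q(V_B − V_A).
At A: distances to the source charges are 0.832 m, 0.626 m, 0.249 m; V_A = Σ kqᵢ/rᵢ = -120 V.
At B: distances to the source charges are 1.18 m, 0.976 m, 0.599 m; V_B = Σ kqᵢ/rᵢ = -54.1 V.
ΔV = V_B − V_A = 66.2 V.
W_ext = qΔV = (-1.82×10⁻⁹ C)(66.2 V) = -1.20×10⁻⁷ J.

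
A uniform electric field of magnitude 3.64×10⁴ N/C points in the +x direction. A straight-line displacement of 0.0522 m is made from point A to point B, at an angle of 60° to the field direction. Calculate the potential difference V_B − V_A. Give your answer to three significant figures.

Only the component of displacement along E changes the potential: ΔV = −E·d·cosθ.
ΔV = −(3.64×10⁴ V/m)(0.0522 m)cos60° = -950 V.

-950 V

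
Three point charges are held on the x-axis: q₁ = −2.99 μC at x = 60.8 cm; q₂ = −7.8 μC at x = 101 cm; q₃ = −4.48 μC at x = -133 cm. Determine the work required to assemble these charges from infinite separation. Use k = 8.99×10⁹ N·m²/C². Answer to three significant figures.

The assembly work is the sum of pairwise potential energies, U = Σ_{i<j} kqᵢqⱼ/rᵢⱼ.
Pair separations: r₁₂ = 0.402 m, r₁₃ = 1.94 m, r₂₃ = 2.34 m.
U = (0.522) + (0.0621) + (0.134) = 0.718 J.

0.718 J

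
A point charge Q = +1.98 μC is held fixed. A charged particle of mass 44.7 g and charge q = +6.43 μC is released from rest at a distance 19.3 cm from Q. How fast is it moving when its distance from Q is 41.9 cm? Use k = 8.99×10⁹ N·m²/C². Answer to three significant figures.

3.78 m/s

Only the electrostatic force acts, so mechanical energy is conserved: ½mv² = U₁ − U₂ = kQq(1/r₁ − 1/r₂).
U₁ − U₂ = (8.99×10⁹ N·m²/C²)(1.98×10⁻⁶ C)(6.43×10⁻⁶ C)(1/0.193 − 1/0.419) = 0.320 J.
v = √(2·0.320/0.0447) = 3.78 m/s.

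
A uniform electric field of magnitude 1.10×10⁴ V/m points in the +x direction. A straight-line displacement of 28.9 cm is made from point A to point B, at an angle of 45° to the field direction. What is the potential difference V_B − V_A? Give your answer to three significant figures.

Only the component of displacement along E changes the potential: ΔV = −E·d·cosθ.
ΔV = −(1.10×10⁴ V/m)(0.289 m)cos45° = -2250 V.

-2250 V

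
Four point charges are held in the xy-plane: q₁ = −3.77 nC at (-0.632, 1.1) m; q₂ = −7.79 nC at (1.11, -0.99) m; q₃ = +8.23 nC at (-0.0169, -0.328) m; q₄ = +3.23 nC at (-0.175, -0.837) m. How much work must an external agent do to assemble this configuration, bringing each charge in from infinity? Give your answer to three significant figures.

-3.05×10⁻⁷ J

The assembly work is the sum of pairwise potential energies, U = Σ_{i<j} kqᵢqⱼ/rᵢⱼ.
Pair separations: r₁₂ = 2.72 m, r₁₃ = 1.55 m, r₁₄ = 1.99 m, r₂₃ = 1.31 m, r₂₄ = 1.29 m, r₃₄ = 0.533 m.
Summing all 6 pair terms gives U = -3.05×10⁻⁷ J.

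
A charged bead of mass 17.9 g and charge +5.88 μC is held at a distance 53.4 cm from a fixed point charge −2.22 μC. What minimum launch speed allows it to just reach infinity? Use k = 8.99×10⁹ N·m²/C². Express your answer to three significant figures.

To just escape, total mechanical energy must reach zero at infinity: ½mv²_min + U = 0, so ½mv²_min = −U = |kQq|/r.
|U| = |kQq|/r = (8.99×10⁹ N·m²/C²)(2.22×10⁻⁶)(5.88×10⁻⁶)/(0.534) = 0.220 J.
v_min = √(2|U|/m) = √(2·0.220/0.0179) = 4.96 m/s.

4.96 m/s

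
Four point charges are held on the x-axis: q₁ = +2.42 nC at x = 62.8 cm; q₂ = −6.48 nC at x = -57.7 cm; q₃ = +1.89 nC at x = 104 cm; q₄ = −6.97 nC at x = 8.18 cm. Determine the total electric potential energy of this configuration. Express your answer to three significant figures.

The assembly work is the sum of pairwise potential energies, U = Σ_{i<j} kqᵢqⱼ/rᵢⱼ.
Pair separations: r₁₂ = 1.21 m, r₁₃ = 0.412 m, r₁₄ = 0.546 m, r₂₃ = 1.62 m, r₂₄ = 0.659 m, r₃₄ = 0.958 m.
Summing all 6 pair terms gives U = 1.30×10⁻⁷ J.

1.30×10⁻⁷ J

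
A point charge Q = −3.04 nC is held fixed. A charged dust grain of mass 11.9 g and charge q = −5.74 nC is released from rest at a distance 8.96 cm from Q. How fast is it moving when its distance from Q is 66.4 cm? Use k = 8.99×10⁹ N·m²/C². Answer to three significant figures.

0.0160 m/s

Only the electrostatic force acts, so mechanical energy is conserved: ½mv² = U₁ − U₂ = kQq(1/r₁ − 1/r₂).
U₁ − U₂ = (8.99×10⁹ N·m²/C²)(-3.04×10⁻⁹ C)(-5.74×10⁻⁹ C)(1/0.0896 − 1/0.664) = 1.51×10⁻⁶ J.
v = √(2·1.51×10⁻⁶/0.0119) = 0.0160 m/s.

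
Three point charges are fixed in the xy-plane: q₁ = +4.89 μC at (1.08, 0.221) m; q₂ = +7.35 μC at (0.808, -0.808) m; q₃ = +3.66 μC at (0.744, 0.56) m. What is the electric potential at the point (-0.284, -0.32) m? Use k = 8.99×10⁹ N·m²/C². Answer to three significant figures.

The total potential is the scalar sum of each charge's contribution, V = Σ kqᵢ/rᵢ.
Distances from the field point to each charge: r₁ = 1.47 m, r₂ = 1.20 m, r₃ = 1.35 m.
V = k[(4.89×10⁻⁶)/(1.47) + (7.35×10⁻⁶)/(1.20) + (3.66×10⁻⁶)/(1.35)] = 1.10×10⁵ V.

1.10×10⁵ V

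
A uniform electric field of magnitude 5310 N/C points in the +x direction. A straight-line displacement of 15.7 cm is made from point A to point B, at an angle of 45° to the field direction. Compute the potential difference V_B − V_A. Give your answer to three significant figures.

Only the component of displacement along E changes the potential: ΔV = −E·d·cosθ.
ΔV = −(5310 V/m)(0.157 m)cos45° = -589 V.

-589 V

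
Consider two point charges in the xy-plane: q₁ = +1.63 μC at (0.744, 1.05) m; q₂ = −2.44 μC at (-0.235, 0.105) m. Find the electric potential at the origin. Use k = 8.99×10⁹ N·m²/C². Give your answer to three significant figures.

-7.38×10⁴ V

The total potential is the scalar sum of each charge's contribution, V = Σ kqᵢ/rᵢ.
Distances from the field point to each charge: r₁ = 1.29 m, r₂ = 0.257 m.
V = k[(1.63×10⁻⁶)/(1.29) + (-2.44×10⁻⁶)/(0.257)] = -7.38×10⁴ V.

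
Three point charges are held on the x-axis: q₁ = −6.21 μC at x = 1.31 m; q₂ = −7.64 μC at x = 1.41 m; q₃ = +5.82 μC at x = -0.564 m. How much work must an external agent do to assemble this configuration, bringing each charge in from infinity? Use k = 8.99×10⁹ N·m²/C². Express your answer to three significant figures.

3.89 J

The assembly work is the sum of pairwise potential energies, U = Σ_{i<j} kqᵢqⱼ/rᵢⱼ.
Pair separations: r₁₂ = 0.100 m, r₁₃ = 1.87 m, r₂₃ = 1.97 m.
U = (4.27) + (-0.173) + (-0.203) = 3.89 J.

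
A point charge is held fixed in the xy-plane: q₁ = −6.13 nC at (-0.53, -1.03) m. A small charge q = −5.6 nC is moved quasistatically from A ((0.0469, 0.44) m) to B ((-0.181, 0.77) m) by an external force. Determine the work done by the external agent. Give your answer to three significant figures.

For quasistatic motion the external work equals the change in potential energy: W_ext = qΔV = q(V_B − V_A).
At A: distance to the source charge is 1.58 m; V_A = kq₁/r = -34.9 V.
At B: distance to the source charge is 1.83 m; V_B = kq₁/r = -30.1 V.
ΔV = V_B − V_A = 4.84 V.
W_ext = qΔV = (-5.60×10⁻⁹ C)(4.84 V) = -2.71×10⁻⁸ J.

-2.71×10⁻⁸ J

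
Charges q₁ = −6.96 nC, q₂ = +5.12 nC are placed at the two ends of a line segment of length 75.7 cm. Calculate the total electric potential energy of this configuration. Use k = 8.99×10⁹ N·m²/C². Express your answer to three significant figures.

The work to assemble the configuration equals its total potential energy, U = Σ kqᵢqⱼ/rᵢⱼ over all pairs.
The separation is r = 0.757 m.
U = (-4.23×10⁻⁷) = -4.23×10⁻⁷ J.

-4.23×10⁻⁷ J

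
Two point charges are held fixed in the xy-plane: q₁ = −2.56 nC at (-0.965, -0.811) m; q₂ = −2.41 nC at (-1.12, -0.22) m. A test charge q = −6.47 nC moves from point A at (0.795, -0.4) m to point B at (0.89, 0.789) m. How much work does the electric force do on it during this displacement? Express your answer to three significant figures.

The work done by the electric force is W_field = −ΔU = −q(V_B − V_A) = q(V_A − V_B).
At A: distances to the source charges are 1.81 m, 1.92 m; V_A = Σ kqᵢ/rᵢ = -24.0 V.
At B: distances to the source charges are 2.45 m, 2.25 m; V_B = Σ kqᵢ/rᵢ = -19.0 V.
ΔV = V_B − V_A = 4.97 V.
W_field = −qΔV = −(-6.47×10⁻⁹ C)(4.97 V) = 3.22×10⁻⁸ J.

3.22×10⁻⁸ J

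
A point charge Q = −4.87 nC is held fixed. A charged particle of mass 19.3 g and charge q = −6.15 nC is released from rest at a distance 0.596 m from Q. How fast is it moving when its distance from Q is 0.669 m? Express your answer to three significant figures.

Only the electrostatic force acts, so mechanical energy is conserved: ½mv² = U₁ − U₂ = kQq(1/r₁ − 1/r₂).
U₁ − U₂ = (8.99×10⁹ N·m²/C²)(-4.87×10⁻⁹ C)(-6.15×10⁻⁹ C)(1/0.596 − 1/0.669) = 4.93×10⁻⁸ J.
v = √(2·4.93×10⁻⁸/0.0193) = 2.26×10⁻³ m/s.

2.26×10⁻³ m/s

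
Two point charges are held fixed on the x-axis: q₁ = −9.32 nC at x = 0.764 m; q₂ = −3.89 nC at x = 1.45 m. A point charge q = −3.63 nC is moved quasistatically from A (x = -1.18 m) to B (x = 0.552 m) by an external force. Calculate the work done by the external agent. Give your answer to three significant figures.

1.37×10⁻⁶ J

For quasistatic motion the external work equals the change in potential energy: W_ext = qΔV = q(V_B − V_A).
At A: distances to the source charges are 1.94 m, 2.63 m; V_A = Σ kqᵢ/rᵢ = -56.4 V.
At B: distances to the source charges are 0.212 m, 0.898 m; V_B = Σ kqᵢ/rᵢ = -434 V.
ΔV = V_B − V_A = -378 V.
W_ext = qΔV = (-3.63×10⁻⁹ C)(-378 V) = 1.37×10⁻⁶ J.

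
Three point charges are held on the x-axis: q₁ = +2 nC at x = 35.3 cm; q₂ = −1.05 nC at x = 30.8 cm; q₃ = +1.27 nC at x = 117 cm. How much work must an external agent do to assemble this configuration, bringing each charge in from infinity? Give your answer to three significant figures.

The work to assemble the configuration equals its total potential energy, U = Σ kqᵢqⱼ/rᵢⱼ over all pairs.
Pair separations: r₁₂ = 0.0450 m, r₁₃ = 0.817 m, r₂₃ = 0.862 m.
U = (-4.20×10⁻⁷) + (2.79×10⁻⁸) + (-1.39×10⁻⁸) = -4.05×10⁻⁷ J.

-4.05×10⁻⁷ J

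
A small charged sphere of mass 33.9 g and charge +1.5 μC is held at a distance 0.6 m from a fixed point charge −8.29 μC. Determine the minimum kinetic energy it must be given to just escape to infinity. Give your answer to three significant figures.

0.186 J

To just escape, total mechanical energy must reach zero at infinity: ½mv²_min + U = 0, so ½mv²_min = −U = |kQq|/r.
|U| = |kQq|/r = (8.99×10⁹ N·m²/C²)(8.29×10⁻⁶)(1.50×10⁻⁶)/(0.600) = 0.186 J.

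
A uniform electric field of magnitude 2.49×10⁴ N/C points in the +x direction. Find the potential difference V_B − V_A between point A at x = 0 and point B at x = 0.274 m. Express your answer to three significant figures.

-6820 V

In a uniform field, potential decreases in the direction of E: V_B − V_A = −E·Δx.
V_B − V_A = −(2.49×10⁴ V/m)(0.274 m) = -6820 V.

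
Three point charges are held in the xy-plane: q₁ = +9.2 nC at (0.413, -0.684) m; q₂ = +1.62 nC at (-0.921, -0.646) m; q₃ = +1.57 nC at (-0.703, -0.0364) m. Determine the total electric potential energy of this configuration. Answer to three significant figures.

The work to assemble the configuration equals its total potential energy, U = Σ kqᵢqⱼ/rᵢⱼ over all pairs.
Pair separations: r₁₂ = 1.33 m, r₁₃ = 1.29 m, r₂₃ = 0.647 m.
U = (1.00×10⁻⁷) + (1.01×10⁻⁷) + (3.53×10⁻⁸) = 2.36×10⁻⁷ J.

2.36×10⁻⁷ J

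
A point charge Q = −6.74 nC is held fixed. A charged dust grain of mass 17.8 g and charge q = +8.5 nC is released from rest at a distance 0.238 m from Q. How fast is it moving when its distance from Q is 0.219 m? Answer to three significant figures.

4.59×10⁻³ m/s

Only the electrostatic force acts, so mechanical energy is conserved: ½mv² = U₁ − U₂ = kQq(1/r₁ − 1/r₂).
U₁ − U₂ = (8.99×10⁹ N·m²/C²)(-6.74×10⁻⁹ C)(8.50×10⁻⁹ C)(1/0.238 − 1/0.219) = 1.88×10⁻⁷ J.
v = √(2·1.88×10⁻⁷/0.0178) = 4.59×10⁻³ m/s.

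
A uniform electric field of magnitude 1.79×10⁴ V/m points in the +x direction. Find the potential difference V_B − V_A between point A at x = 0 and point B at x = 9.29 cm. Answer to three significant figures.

-1660 V

In a uniform field, potential decreases in the direction of E: V_B − V_A = −E·Δx.
V_B − V_A = −(1.79×10⁴ V/m)(0.0929 m) = -1660 V.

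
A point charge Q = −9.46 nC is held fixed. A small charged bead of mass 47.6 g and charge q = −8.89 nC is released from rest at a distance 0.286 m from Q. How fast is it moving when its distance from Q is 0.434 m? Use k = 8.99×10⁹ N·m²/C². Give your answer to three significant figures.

6.15×10⁻³ m/s

Only the electrostatic force acts, so mechanical energy is conserved: ½mv² = U₁ − U₂ = kQq(1/r₁ − 1/r₂).
U₁ − U₂ = (8.99×10⁹ N·m²/C²)(-9.46×10⁻⁹ C)(-8.89×10⁻⁹ C)(1/0.286 − 1/0.434) = 9.01×10⁻⁷ J.
v = √(2·9.01×10⁻⁷/0.0476) = 6.15×10⁻³ m/s.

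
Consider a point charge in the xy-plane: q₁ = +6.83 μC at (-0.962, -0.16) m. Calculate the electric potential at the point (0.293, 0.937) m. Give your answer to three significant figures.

3.68×10⁴ V

The total potential is the scalar sum of each charge's contribution, V = Σ kqᵢ/rᵢ.
Distances from the field point to each charge: r₁ = 1.67 m.
V = k[(6.83×10⁻⁶)/(1.67)] = 3.68×10⁴ V.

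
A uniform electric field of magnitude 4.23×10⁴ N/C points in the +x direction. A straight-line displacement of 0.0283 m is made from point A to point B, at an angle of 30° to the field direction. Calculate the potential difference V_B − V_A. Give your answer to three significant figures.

Only the component of displacement along E changes the potential: ΔV = −E·d·cosθ.
ΔV = −(4.23×10⁴ V/m)(0.0283 m)cos30° = -1040 V.

-1040 V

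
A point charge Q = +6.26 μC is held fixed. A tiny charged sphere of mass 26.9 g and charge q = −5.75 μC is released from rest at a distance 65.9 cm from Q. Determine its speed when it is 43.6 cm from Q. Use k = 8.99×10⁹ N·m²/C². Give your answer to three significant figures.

4.32 m/s

Only the electrostatic force acts, so mechanical energy is conserved: ½mv² = U₁ − U₂ = kQq(1/r₁ − 1/r₂).
U₁ − U₂ = (8.99×10⁹ N·m²/C²)(6.26×10⁻⁶ C)(-5.75×10⁻⁶ C)(1/0.659 − 1/0.436) = 0.251 J.
v = √(2·0.251/0.0269) = 4.32 m/s.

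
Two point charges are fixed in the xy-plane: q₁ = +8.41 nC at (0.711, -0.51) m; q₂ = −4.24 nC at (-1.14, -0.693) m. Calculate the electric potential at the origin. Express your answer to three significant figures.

57.8 V

The total potential is the scalar sum of each charge's contribution, V = Σ kqᵢ/rᵢ.
Distances from the field point to each charge: r₁ = 0.875 m, r₂ = 1.33 m.
V = k[(8.41×10⁻⁹)/(0.875) + (-4.24×10⁻⁹)/(1.33)] = 57.8 V.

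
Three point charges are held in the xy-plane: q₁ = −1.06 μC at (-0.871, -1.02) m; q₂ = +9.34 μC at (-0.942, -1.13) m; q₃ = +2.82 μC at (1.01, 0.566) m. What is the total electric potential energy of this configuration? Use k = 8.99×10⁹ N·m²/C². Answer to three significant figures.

-0.599 J

The assembly work is the sum of pairwise potential energies, U = Σ_{i<j} kqᵢqⱼ/rᵢⱼ.
Pair separations: r₁₂ = 0.131 m, r₁₃ = 2.46 m, r₂₃ = 2.59 m.
U = (-0.680) + (-0.0109) + (0.0916) = -0.599 J.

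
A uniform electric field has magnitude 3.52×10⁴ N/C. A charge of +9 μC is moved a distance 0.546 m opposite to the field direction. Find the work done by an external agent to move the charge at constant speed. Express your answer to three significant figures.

0.173 J

The potential change for a displacement 0.546 m opposite to the field direction is ΔV = +Ed = 1.92×10⁴ V.
W_ext = qΔV = 0.173 J.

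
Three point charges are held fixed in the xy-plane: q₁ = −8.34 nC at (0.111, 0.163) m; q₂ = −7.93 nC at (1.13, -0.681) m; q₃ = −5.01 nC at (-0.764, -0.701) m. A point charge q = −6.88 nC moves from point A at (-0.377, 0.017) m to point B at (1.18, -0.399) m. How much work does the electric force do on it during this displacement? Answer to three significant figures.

The work done by the electric force is W_field = −ΔU = −q(V_B − V_A) = q(V_A − V_B).
At A: distances to the source charges are 0.509 m, 1.66 m, 0.816 m; V_A = Σ kqᵢ/rᵢ = -245 V.
At B: distances to the source charges are 1.21 m, 0.286 m, 1.97 m; V_B = Σ kqᵢ/rᵢ = -334 V.
ΔV = V_B − V_A = -88.6 V.
W_field = −qΔV = −(-6.88×10⁻⁹ C)(-88.6 V) = -6.09×10⁻⁷ J.

-6.09×10⁻⁷ J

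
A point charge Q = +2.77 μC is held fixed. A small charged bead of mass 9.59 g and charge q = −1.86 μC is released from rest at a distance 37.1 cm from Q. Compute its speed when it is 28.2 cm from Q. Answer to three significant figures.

2.87 m/s

Only the electrostatic force acts, so mechanical energy is conserved: ½mv² = U₁ − U₂ = kQq(1/r₁ − 1/r₂).
U₁ − U₂ = (8.99×10⁹ N·m²/C²)(2.77×10⁻⁶ C)(-1.86×10⁻⁶ C)(1/0.371 − 1/0.282) = 0.0394 J.
v = √(2·0.0394/9.59×10⁻³) = 2.87 m/s.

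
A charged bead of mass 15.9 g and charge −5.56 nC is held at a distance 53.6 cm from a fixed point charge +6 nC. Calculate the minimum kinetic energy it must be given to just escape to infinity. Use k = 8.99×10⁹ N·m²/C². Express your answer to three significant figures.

To just escape, total mechanical energy must reach zero at infinity: ½mv²_min + U = 0, so ½mv²_min = −U = |kQq|/r.
|U| = |kQq|/r = (8.99×10⁹ N·m²/C²)(6.00×10⁻⁹)(5.56×10⁻⁹)/(0.536) = 5.60×10⁻⁷ J.

5.60×10⁻⁷ J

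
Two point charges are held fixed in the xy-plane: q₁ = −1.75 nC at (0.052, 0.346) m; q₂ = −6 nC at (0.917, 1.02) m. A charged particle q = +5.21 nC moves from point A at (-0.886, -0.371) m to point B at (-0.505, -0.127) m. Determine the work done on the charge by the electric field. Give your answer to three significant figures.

The work done by the electric force is W_field = −ΔU = −q(V_B − V_A) = q(V_A − V_B).
At A: distances to the source charges are 1.18 m, 2.28 m; V_A = Σ kqᵢ/rᵢ = -37.0 V.
At B: distances to the source charges are 0.731 m, 1.83 m; V_B = Σ kqᵢ/rᵢ = -51.1 V.
ΔV = V_B − V_A = -14.0 V.
W_field = −qΔV = −(5.21×10⁻⁹ C)(-14.0 V) = 7.32×10⁻⁸ J.

7.32×10⁻⁸ J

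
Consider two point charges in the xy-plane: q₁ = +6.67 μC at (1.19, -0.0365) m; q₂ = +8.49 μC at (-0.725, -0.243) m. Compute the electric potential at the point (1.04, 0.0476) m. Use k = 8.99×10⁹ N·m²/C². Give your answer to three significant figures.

3.91×10⁵ V

Electric potential is a scalar, so the contributions from each charge add algebraically: V = Σ kqᵢ/rᵢ.
Distances from the field point to each charge: r₁ = 0.172 m, r₂ = 1.79 m.
V = k[(6.67×10⁻⁶)/(0.172) + (8.49×10⁻⁶)/(1.79)] = 3.91×10⁵ V.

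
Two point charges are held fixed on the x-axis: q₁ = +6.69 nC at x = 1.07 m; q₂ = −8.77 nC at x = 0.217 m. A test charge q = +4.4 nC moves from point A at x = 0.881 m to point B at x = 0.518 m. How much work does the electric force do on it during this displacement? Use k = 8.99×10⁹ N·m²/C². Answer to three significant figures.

1.55×10⁻⁶ J

The work done by the electric force is W_field = −ΔU = −q(V_B − V_A) = q(V_A − V_B).
At A: distances to the source charges are 0.189 m, 0.664 m; V_A = Σ kqᵢ/rᵢ = 199 V.
At B: distances to the source charges are 0.552 m, 0.301 m; V_B = Σ kqᵢ/rᵢ = -153 V.
ΔV = V_B − V_A = -352 V.
W_field = −qΔV = −(4.40×10⁻⁹ C)(-352 V) = 1.55×10⁻⁶ J.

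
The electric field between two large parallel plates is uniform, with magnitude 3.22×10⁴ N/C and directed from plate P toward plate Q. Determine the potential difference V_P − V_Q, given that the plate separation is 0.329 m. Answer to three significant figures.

1.06×10⁴ V

In a uniform field, potential decreases in the direction of E: ΔV = −E·d for a displacement d parallel to E.
Going from Q to P is a displacement of 0.329 m opposite to the field, so V_P − V_Q = +Ed = 1.06×10⁴ V.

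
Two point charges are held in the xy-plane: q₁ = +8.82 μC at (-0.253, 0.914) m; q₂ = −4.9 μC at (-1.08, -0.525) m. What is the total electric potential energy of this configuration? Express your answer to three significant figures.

The assembly work is the sum of pairwise potential energies, U = Σ_{i<j} kqᵢqⱼ/rᵢⱼ.
Pair separations: r₁₂ = 1.66 m.
U = (-0.234) = -0.234 J.

-0.234 J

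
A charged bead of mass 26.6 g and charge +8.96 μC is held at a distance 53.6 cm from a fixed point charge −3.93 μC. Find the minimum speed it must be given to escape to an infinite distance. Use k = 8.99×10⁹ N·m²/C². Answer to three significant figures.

To just escape, total mechanical energy must reach zero at infinity: ½mv²_min + U = 0, so ½mv²_min = −U = |kQq|/r.
|U| = |kQq|/r = (8.99×10⁹ N·m²/C²)(3.93×10⁻⁶)(8.96×10⁻⁶)/(0.536) = 0.591 J.
v_min = √(2|U|/m) = √(2·0.591/0.0266) = 6.66 m/s.

6.66 m/s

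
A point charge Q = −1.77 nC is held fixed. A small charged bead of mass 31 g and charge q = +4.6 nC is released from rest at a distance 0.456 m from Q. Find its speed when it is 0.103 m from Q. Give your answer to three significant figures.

Only the electrostatic force acts, so mechanical energy is conserved: ½mv² = U₁ − U₂ = kQq(1/r₁ − 1/r₂).
U₁ − U₂ = (8.99×10⁹ N·m²/C²)(-1.77×10⁻⁹ C)(4.60×10⁻⁹ C)(1/0.456 − 1/0.103) = 5.50×10⁻⁷ J.
v = √(2·5.50×10⁻⁷/0.0310) = 5.96×10⁻³ m/s.

5.96×10⁻³ m/s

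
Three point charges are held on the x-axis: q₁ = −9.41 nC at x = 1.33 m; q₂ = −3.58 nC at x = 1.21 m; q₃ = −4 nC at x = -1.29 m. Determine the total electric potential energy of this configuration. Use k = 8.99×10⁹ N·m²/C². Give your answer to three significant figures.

The assembly work is the sum of pairwise potential energies, U = Σ_{i<j} kqᵢqⱼ/rᵢⱼ.
Pair separations: r₁₂ = 0.120 m, r₁₃ = 2.62 m, r₂₃ = 2.50 m.
U = (2.52×10⁻⁶) + (1.29×10⁻⁷) + (5.15×10⁻⁸) = 2.70×10⁻⁶ J.

2.70×10⁻⁶ J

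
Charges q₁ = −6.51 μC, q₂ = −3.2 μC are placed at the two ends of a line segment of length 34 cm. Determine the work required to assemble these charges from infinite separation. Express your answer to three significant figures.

The assembly work is the sum of pairwise potential energies, U = Σ_{i<j} kqᵢqⱼ/rᵢⱼ.
The separation is r = 0.340 m.
U = (0.551) = 0.551 J.

0.551 J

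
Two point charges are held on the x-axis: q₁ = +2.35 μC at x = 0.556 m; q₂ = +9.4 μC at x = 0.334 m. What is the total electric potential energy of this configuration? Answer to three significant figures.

0.895 J

The assembly work is the sum of pairwise potential energies, U = Σ_{i<j} kqᵢqⱼ/rᵢⱼ.
Pair separations: r₁₂ = 0.222 m.
U = (0.895) = 0.895 J.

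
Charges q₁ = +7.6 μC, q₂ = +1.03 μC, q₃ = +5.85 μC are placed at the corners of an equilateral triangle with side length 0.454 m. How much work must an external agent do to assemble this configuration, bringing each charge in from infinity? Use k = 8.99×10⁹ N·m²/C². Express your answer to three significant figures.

1.15 J

The assembly work is the sum of pairwise potential energies, U = Σ_{i<j} kqᵢqⱼ/rᵢⱼ.
All three pair separations equal the side length, 0.454 m.
U = (0.155) + (0.880) + (0.119) = 1.15 J.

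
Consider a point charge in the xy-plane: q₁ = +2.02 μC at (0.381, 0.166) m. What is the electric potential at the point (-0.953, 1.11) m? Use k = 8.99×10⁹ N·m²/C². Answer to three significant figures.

1.11×10⁴ V

Electric potential is a scalar, so the contributions from each charge add algebraically: V = Σ kqᵢ/rᵢ.
Distances from the field point to each charge: r₁ = 1.63 m.
V = k[(2.02×10⁻⁶)/(1.63)] = 1.11×10⁴ V.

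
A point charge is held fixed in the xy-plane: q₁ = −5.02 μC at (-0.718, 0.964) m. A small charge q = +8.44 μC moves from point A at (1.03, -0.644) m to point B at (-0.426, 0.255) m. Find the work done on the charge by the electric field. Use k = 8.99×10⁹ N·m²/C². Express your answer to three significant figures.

The work done by the electric force is W_field = −ΔU = −q(V_B − V_A) = q(V_A − V_B).
At A: distance to the source charge is 2.38 m; V_A = kq₁/r = -1.90×10⁴ V.
At B: distance to the source charge is 0.767 m; V_B = kq₁/r = -5.89×10⁴ V.
ΔV = V_B − V_A = -3.99×10⁴ V.
W_field = −qΔV = −(8.44×10⁻⁶ C)(-3.99×10⁴ V) = 0.336 J.

0.336 J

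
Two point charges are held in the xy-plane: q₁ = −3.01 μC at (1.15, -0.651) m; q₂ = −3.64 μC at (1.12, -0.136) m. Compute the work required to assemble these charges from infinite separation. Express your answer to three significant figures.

The work to assemble the configuration equals its total potential energy, U = Σ kqᵢqⱼ/rᵢⱼ over all pairs.
Pair separations: r₁₂ = 0.516 m.
U = (0.191) = 0.191 J.

0.191 J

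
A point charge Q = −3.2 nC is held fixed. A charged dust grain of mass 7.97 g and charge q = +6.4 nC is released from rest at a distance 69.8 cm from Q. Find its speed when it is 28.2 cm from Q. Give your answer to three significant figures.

Only the electrostatic force acts, so mechanical energy is conserved: ½mv² = U₁ − U₂ = kQq(1/r₁ − 1/r₂).
U₁ − U₂ = (8.99×10⁹ N·m²/C²)(-3.20×10⁻⁹ C)(6.40×10⁻⁹ C)(1/0.698 − 1/0.282) = 3.89×10⁻⁷ J.
v = √(2·3.89×10⁻⁷/7.97×10⁻³) = 9.88×10⁻³ m/s.

9.88×10⁻³ m/s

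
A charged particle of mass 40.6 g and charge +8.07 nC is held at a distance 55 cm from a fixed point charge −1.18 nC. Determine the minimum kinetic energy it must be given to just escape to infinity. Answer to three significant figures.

1.56×10⁻⁷ J

To just escape, total mechanical energy must reach zero at infinity: ½mv²_min + U = 0, so ½mv²_min = −U = |kQq|/r.
|U| = |kQq|/r = (8.99×10⁹ N·m²/C²)(1.18×10⁻⁹)(8.07×10⁻⁹)/(0.550) = 1.56×10⁻⁷ J.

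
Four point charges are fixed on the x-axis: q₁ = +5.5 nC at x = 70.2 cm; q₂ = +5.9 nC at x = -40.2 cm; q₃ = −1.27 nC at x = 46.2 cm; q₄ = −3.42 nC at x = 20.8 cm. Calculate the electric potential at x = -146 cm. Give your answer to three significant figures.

The total potential is the scalar sum of each charge's contribution, V = Σ kqᵢ/rᵢ.
Distances from the field point to each charge: r₁ = 2.16 m, r₂ = 1.06 m, r₃ = 1.92 m, r₄ = 1.67 m.
V = k[(5.50×10⁻⁹)/(2.16) + (5.90×10⁻⁹)/(1.06) + (-1.27×10⁻⁹)/(1.92) + (-3.42×10⁻⁹)/(1.67)] = 48.6 V.

48.6 V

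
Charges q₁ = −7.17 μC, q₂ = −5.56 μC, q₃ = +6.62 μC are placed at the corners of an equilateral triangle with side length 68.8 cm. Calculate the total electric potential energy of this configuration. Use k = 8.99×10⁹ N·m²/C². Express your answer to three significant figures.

-0.580 J

The assembly work is the sum of pairwise potential energies, U = Σ_{i<j} kqᵢqⱼ/rᵢⱼ.
All three pair separations equal the side length, 0.688 m.
U = (0.521) + (-0.620) + (-0.481) = -0.580 J.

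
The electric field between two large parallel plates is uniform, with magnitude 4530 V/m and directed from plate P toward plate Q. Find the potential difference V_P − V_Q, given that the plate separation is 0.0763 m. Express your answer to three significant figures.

In a uniform field, potential decreases in the direction of E: ΔV = −E·d for a displacement d parallel to E.
Going from Q to P is a displacement of 0.0763 m opposite to the field, so V_P − V_Q = +Ed = 346 V.

346 V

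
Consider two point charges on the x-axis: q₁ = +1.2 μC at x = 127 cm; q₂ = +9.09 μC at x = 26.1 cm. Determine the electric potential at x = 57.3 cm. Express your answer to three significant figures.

Electric potential is a scalar, so the contributions from each charge add algebraically: V = Σ kqᵢ/rᵢ.
Distances from the field point to each charge: r₁ = 0.697 m, r₂ = 0.312 m.
V = k[(1.20×10⁻⁶)/(0.697) + (9.09×10⁻⁶)/(0.312)] = 2.77×10⁵ V.

2.77×10⁵ V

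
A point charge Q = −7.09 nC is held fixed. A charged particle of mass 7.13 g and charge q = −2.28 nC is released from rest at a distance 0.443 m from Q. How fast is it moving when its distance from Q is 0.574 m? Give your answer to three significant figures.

4.58×10⁻³ m/s

Only the electrostatic force acts, so mechanical energy is conserved: ½mv² = U₁ − U₂ = kQq(1/r₁ − 1/r₂).
U₁ − U₂ = (8.99×10⁹ N·m²/C²)(-7.09×10⁻⁹ C)(-2.28×10⁻⁹ C)(1/0.443 − 1/0.574) = 7.49×10⁻⁸ J.
v = √(2·7.49×10⁻⁸/7.13×10⁻³) = 4.58×10⁻³ m/s.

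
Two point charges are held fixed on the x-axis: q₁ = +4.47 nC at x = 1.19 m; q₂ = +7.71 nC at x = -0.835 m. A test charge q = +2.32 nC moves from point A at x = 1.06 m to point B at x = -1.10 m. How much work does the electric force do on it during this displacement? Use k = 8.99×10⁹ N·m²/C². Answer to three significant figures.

1.54×10⁻⁷ J

The work done by the electric force is W_field = −ΔU = −q(V_B − V_A) = q(V_A − V_B).
At A: distances to the source charges are 0.130 m, 1.90 m; V_A = Σ kqᵢ/rᵢ = 346 V.
At B: distances to the source charges are 2.29 m, 0.265 m; V_B = Σ kqᵢ/rᵢ = 279 V.
ΔV = V_B − V_A = -66.6 V.
W_field = −qΔV = −(2.32×10⁻⁹ C)(-66.6 V) = 1.54×10⁻⁷ J.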